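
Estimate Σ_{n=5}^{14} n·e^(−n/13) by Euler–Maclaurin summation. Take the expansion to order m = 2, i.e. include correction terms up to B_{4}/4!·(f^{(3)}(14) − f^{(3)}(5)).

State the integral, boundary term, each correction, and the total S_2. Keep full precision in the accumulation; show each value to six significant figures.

The integral term ∫_5^14 x·e^(−x/13) dx = 39.7213.
Endpoint term: (f(5) + f(14))/2 = (3.40356 + 4.76899)/2 = 4.08628.
Integral + boundary = 43.8076.
Correction k=1: B_{2}/2! · (f^{(1)}(14) − f^{(1)}(5)) = 1/12 · (-0.0262032 − 0.418900) = -0.0370919.
Partial sum through k=1: 43.7705.
Correction k=2: B_{4}/4! · (f^{(3)}(14) − f^{(3)}(5)) = −1/720 · (0.00387622 − 0.0105345) = 9.24757e-06.

S_2 ≈ 43.7705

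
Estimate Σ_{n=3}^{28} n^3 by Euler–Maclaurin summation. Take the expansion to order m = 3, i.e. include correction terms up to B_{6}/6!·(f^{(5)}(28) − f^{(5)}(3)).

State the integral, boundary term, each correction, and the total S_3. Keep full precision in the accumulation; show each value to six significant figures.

Integral: ∫_3^28 x^3 dx = 153644.
½[f(3) + f(28)] = ½[27.0000 + 21952.0] = 10989.5.
Running total after boundary: 164633.
Order-1 term: 1/12 · (2352.00 − 27.0000) = 193.750.
Running total after k=1: 164827.
Order-2 term: −1/720 · (6.00000 − 6.00000) = 0.00000.
Running total after k=2: 164827.
Order-3 term: 1/30240 · (0.00000 − 0.00000) = 0.00000.

S_3 ≈ 164827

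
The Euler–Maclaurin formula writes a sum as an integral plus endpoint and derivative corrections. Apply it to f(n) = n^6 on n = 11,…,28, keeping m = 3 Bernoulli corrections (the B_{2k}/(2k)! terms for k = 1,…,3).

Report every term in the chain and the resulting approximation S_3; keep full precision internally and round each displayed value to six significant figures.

∫_11^28 x^6 dx evaluates to 1.92478e+09.
½[f(11) + f(28)] = ½[1.77156e+06 + 4.81890e+08] = 2.41831e+08.
Integral + boundary = 2.16661e+09.
Order-1 term: 1/12 · (1.03262e+08 − 966306) = 8.52466e+06.
Partial sum through k=1: 2.17513e+09.
Order-2 term: −1/720 · (2.63424e+06 − 159720) = -3436.83.
Partial sum through k=2: 2.17513e+09.
Order-3 term: 1/30240 · (20160.0 − 7920.00) = 0.404762.

S_3 ≈ 2.17513e+09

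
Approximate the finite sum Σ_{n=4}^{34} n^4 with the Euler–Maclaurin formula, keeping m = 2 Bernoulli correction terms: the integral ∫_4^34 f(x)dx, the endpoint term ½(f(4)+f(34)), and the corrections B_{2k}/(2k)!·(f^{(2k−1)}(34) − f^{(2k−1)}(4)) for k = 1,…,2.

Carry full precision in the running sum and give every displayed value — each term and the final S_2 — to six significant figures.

S_2 ≈ 9.76826e+06

Integral: ∫_4^34 x^4 dx = 9.08688e+06.
Endpoint term: (f(4) + f(34))/2 = (256.000 + 1.33634e+06)/2 = 668296.
Integral + boundary = 9.75518e+06.
k=1: B_{2}/(2)! × [f^{(1)}(34) − f^{(1)}(4)] = 1/12 × (157216 − 256.000) = 13080.0.
Running total after k=1: 9.76826e+06.
k=2: B_{4}/(4)! × [f^{(3)}(34) − f^{(3)}(4)] = −1/720 × (816.000 − 96.0000) = -1.00000.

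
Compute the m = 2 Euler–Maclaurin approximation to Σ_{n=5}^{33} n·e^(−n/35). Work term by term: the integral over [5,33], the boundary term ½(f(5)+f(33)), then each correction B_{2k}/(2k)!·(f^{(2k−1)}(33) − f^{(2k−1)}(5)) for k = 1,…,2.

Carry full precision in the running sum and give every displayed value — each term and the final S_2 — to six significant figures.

S_2 ≈ 295.121

Integral: ∫_5^33 x·e^(−x/35) dx = 286.587.
½[f(5) + f(33)] = ½[4.33439 + 12.8539] = 8.59417.
Running total after boundary: 295.181.
Order-1 term: 1/12 · (0.0222579 − 0.743038) = -0.0600650.
After k=1: 295.121.
Order-2 term: −1/720 · (0.000654110 − 0.00202187) = 1.89967e-06.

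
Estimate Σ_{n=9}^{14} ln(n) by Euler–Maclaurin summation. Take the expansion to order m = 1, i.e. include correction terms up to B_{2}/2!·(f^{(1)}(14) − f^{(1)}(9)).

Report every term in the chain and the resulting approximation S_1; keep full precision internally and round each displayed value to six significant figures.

∫_9^14 ln(x) dx evaluates to 12.1718.
½[f(9) + f(14)] = ½[2.19722 + 2.63906] = 2.41814.
Running total after boundary: 14.5899.
Correction k=1: B_{2}/2! · (f^{(1)}(14) − f^{(1)}(9)) = 1/12 · (0.0714286 − 0.111111) = -0.00330688.

S_1 ≈ 14.5866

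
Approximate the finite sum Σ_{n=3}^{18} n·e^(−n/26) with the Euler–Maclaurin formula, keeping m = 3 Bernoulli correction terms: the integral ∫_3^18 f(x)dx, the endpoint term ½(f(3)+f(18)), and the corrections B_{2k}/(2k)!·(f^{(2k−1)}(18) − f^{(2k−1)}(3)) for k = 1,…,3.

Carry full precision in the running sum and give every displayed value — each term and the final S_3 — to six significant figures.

S_3 ≈ 105.139

The integral term ∫_3^18 x·e^(−x/26) dx = 99.3512.
½[f(3) + f(18)] = ½[2.67307 + 9.00756] = 5.84031.
So far: 105.192.
Correction k=1: B_{2}/2! · (f^{(1)}(18) − f^{(1)}(3)) = 1/12 · (0.153975 − 0.788213) = -0.0528531.
Running total after k=1: 105.139.
Correction k=2: B_{4}/4! · (f^{(3)}(18) − f^{(3)}(3)) = −1/720 · (0.00170831 − 0.00380216) = 2.90813e-06.
Running total after k=2: 105.139.
Correction k=3: B_{6}/6! · (f^{(5)}(18) − f^{(5)}(3)) = 1/30240 · (4.71722e-06 − 9.52415e-06) = -1.58959e-10.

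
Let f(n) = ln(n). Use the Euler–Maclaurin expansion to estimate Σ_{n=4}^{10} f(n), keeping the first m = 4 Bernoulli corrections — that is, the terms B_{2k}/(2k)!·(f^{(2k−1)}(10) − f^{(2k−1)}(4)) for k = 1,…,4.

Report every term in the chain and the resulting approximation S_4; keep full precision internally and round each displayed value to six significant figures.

S_4 ≈ 13.3127

Integral: ∫_4^10 ln(x) dx = 11.4807.
Boundary: ½(f(4) + f(10)) = ½(1.38629 + 2.30259) = 1.84444.
Integral + boundary = 13.3251.
Correction k=1: B_{2}/2! · (f^{(1)}(10) − f^{(1)}(4)) = 1/12 · (0.100000 − 0.250000) = -0.0125000.
After k=1: 13.3126.
Correction k=2: B_{4}/4! · (f^{(3)}(10) − f^{(3)}(4)) = −1/720 · (0.00200000 − 0.0312500) = 4.06250e-05.
After k=2: 13.3127.
Correction k=3: B_{6}/6! · (f^{(5)}(10) − f^{(5)}(4)) = 1/30240 · (0.000240000 − 0.0234375) = -7.67113e-07.
After k=3: 13.3127.
Correction k=4: B_{8}/8! · (f^{(7)}(10) − f^{(7)}(4)) = −1/1209600 · (7.20000e-05 − 0.0439453) = 3.62709e-08.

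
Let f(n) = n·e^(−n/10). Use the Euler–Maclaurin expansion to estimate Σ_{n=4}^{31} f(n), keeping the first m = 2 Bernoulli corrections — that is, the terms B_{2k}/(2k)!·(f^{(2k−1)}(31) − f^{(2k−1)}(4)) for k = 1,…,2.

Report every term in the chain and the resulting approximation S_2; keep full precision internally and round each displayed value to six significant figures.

S_2 ≈ 77.3722

Integral: ∫_4^31 x·e^(−x/10) dx = 75.3746.
Endpoint term: (f(4) + f(31))/2 = (2.68128 + 1.39653)/2 = 2.03890.
Running total after boundary: 77.4135.
Order-1 term: 1/12 · (-0.0946033 − 0.402192) = -0.0413996.
After k=1: 77.3721.
Order-2 term: −1/720 · (-4.50492e-05 − 0.0174283) = 2.42686e-05.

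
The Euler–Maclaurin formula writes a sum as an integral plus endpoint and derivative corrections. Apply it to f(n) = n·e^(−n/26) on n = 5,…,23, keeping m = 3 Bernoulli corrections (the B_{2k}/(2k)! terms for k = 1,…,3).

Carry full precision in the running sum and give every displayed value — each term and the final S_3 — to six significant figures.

S_3 ≈ 145.752

Integral: ∫_5^23 x·e^(−x/26) dx = 138.993.
Endpoint term: (f(5) + f(23))/2 = (4.12526 + 9.49608)/2 = 6.81067.
Integral + boundary = 145.803.
Order-1 term: 1/12 · (0.0476392 − 0.666389) = -0.0515625.
Running total after k=1: 145.752.
Order-2 term: −1/720 · (0.00129199 − 0.00342677) = 2.96497e-06.
Running total after k=2: 145.752.
Order-3 term: 1/30240 · (3.71821e-06 − 8.68011e-06) = -1.64084e-10.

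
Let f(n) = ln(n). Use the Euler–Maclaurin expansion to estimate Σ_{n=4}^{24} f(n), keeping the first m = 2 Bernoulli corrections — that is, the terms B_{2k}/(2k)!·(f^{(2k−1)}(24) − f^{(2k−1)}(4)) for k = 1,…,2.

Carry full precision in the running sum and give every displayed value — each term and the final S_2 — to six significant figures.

S_2 ≈ 52.9930

The integral term ∫_4^24 ln(x) dx = 50.7281.
½[f(4) + f(24)] = ½[1.38629 + 3.17805] = 2.28217.
Integral + boundary = 53.0103.
Correction k=1: B_{2}/2! · (f^{(1)}(24) − f^{(1)}(4)) = 1/12 · (0.0416667 − 0.250000) = -0.0173611.
Running total after k=1: 52.9929.
Correction k=2: B_{4}/4! · (f^{(3)}(24) − f^{(3)}(4)) = −1/720 · (0.000144676 − 0.0312500) = 4.32018e-05.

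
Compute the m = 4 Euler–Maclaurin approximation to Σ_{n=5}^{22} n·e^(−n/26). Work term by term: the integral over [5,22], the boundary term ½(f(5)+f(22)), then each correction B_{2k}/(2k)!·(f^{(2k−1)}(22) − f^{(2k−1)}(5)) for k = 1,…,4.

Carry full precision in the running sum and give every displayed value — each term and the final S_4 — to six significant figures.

S_4 ≈ 136.256

The integral term ∫_5^22 x·e^(−x/26) dx = 129.523.
½[f(5) + f(22)] = ½[4.12526 + 9.43936] = 6.78231.
Integral + boundary = 136.306.
k=1: B_{2}/(2)! × [f^{(1)}(22) − f^{(1)}(5)] = 1/12 × (0.0660095 − 0.666389) = -0.0500316.
After k=1: 136.256.
k=2: B_{4}/(4)! × [f^{(3)}(22) − f^{(3)}(5)] = −1/720 × (0.00136706 − 0.00342677) = 2.86070e-06.
After k=2: 136.256.
k=3: B_{6}/(6)! × [f^{(5)}(22) − f^{(5)}(5)] = 1/30240 × (3.90011e-06 − 8.68011e-06) = -1.58069e-10.
After k=3: 136.256.
k=4: B_{8}/(8)! × [f^{(7)}(22) − f^{(7)}(5)] = −1/1209600 × (8.54725e-09 − 1.81820e-08) = 7.96523e-15.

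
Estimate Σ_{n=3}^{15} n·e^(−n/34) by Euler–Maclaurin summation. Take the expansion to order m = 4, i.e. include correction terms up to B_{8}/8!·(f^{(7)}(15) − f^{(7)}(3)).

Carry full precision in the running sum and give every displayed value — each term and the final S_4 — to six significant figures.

S_4 ≈ 86.2113

∫_3^15 x·e^(−x/34) dx evaluates to 80.0530.
½[f(3) + f(15)] = ½[2.74664 + 9.64919] = 6.19791.
Running total after boundary: 86.2510.
Correction k=1: B_{2}/2! · (f^{(1)}(15) − f^{(1)}(3)) = 1/12 · (0.359480 − 0.834762) = -0.0396069.
Running total after k=1: 86.2113.
Correction k=2: B_{4}/4! · (f^{(3)}(15) − f^{(3)}(3)) = −1/720 · (0.00142391 − 0.00230610) = 1.22527e-06.
Running total after k=2: 86.2113.
Correction k=3: B_{6}/6! · (f^{(5)}(15) − f^{(5)}(3)) = 1/30240 · (2.19451e-06 − 3.36513e-06) = -3.87111e-11.
Running total after k=3: 86.2113.
Correction k=4: B_{8}/8! · (f^{(7)}(15) − f^{(7)}(3)) = −1/1209600 · (2.73119e-09 − 4.09633e-09) = 1.12859e-15.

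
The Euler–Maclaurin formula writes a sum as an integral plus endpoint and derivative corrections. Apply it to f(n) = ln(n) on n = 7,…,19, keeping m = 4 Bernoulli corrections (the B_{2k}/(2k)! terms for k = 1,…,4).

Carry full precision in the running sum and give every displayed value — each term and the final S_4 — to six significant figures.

∫_7^19 ln(x) dx evaluates to 30.3230.
Endpoint term: (f(7) + f(19))/2 = (1.94591 + 2.94444)/2 = 2.44517.
Running total after boundary: 32.7681.
Order-1 term: 1/12 · (0.0526316 − 0.142857) = -0.00751880.
After k=1: 32.7606.
Order-2 term: −1/720 · (0.000291588 − 0.00583090) = 7.69349e-06.
After k=2: 32.7606.
Order-3 term: 1/30240 · (9.69267e-06 − 0.00142798) = -4.69009e-08.
After k=3: 32.7606.
Order-4 term: −1/1209600 · (8.05485e-07 − 0.000874271) = 7.22111e-10.

S_4 ≈ 32.7606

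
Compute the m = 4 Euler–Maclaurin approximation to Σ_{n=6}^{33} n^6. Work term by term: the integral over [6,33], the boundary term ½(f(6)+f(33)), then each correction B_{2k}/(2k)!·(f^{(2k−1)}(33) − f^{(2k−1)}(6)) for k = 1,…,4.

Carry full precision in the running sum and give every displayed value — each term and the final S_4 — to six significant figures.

∫_6^33 x^6 dx evaluates to 6.08831e+09.
Endpoint term: (f(6) + f(33))/2 = (46656.0 + 1.29147e+09)/2 = 6.45757e+08.
Running total after boundary: 6.73407e+09.
Order-1 term: 1/12 · (2.34812e+08 − 46656.0) = 1.95638e+07.
Running total after k=1: 6.75363e+09.
Order-2 term: −1/720 · (4.31244e+06 − 25920.0) = -5953.50.
Running total after k=2: 6.75362e+09.
Order-3 term: 1/30240 · (23760.0 − 4320.00) = 0.642857.
Running total after k=3: 6.75362e+09.
Order-4 term: −1/1209600 · (0.00000 − 0.00000) = 0.00000.

S_4 ≈ 6.75362e+09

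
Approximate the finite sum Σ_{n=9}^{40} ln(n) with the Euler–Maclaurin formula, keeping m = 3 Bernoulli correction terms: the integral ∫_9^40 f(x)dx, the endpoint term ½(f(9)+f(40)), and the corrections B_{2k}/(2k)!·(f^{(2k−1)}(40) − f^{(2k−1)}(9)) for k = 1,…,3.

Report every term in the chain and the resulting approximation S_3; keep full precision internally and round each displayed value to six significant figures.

∫_9^40 ln(x) dx evaluates to 96.7802.
Boundary: ½(f(9) + f(40)) = ½(2.19722 + 3.68888) = 2.94305.
So far: 99.7232.
Order-1 term: 1/12 · (0.0250000 − 0.111111) = -0.00717593.
Running total after k=1: 99.7160.
Order-2 term: −1/720 · (3.12500e-05 − 0.00274348) = 3.76699e-06.
Running total after k=2: 99.7160.
Order-3 term: 1/30240 · (2.34375e-07 − 0.000406442) = -1.34328e-08.

S_3 ≈ 99.7160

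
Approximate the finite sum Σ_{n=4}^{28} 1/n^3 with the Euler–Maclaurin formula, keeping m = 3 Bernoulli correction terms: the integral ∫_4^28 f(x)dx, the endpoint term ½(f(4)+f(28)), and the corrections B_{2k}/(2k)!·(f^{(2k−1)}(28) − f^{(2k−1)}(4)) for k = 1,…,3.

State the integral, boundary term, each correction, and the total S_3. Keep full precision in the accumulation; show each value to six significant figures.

The integral term ∫_4^28 1/x^3 dx = 0.0306122.
Boundary: ½(f(4) + f(28)) = ½(0.0156250 + 4.55539e-05) = 0.00783528.
Running total after boundary: 0.0384475.
k=1: B_{2}/(2)! × [f^{(1)}(28) − f^{(1)}(4)] = 1/12 × (-4.88078e-06 − (-0.0117188)) = 0.000976156.
Running total after k=1: 0.0394237.
k=2: B_{4}/(4)! × [f^{(3)}(28) − f^{(3)}(4)] = −1/720 × (-1.24510e-07 − (-0.0146484)) = -2.03449e-05.
Running total after k=2: 0.0394033.
k=3: B_{6}/(6)! × [f^{(5)}(28) − f^{(5)}(4)] = 1/30240 × (-6.67016e-09 − (-0.0384521)) = 1.27157e-06.

S_3 ≈ 0.0394046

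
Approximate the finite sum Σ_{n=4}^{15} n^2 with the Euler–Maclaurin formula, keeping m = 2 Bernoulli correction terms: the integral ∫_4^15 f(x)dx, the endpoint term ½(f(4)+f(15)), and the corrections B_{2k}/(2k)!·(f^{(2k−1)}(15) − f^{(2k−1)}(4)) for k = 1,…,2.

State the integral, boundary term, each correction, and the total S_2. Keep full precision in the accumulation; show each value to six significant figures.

The integral term ∫_4^15 x^2 dx = 1103.67.
½[f(4) + f(15)] = ½[16.0000 + 225.000] = 120.500.
So far: 1224.17.
Correction k=1: B_{2}/2! · (f^{(1)}(15) − f^{(1)}(4)) = 1/12 · (30.0000 − 8.00000) = 1.83333.
Running total after k=1: 1226.00.
Correction k=2: B_{4}/4! · (f^{(3)}(15) − f^{(3)}(4)) = −1/720 · (0.00000 − 0.00000) = 0.00000.

S_2 ≈ 1226.00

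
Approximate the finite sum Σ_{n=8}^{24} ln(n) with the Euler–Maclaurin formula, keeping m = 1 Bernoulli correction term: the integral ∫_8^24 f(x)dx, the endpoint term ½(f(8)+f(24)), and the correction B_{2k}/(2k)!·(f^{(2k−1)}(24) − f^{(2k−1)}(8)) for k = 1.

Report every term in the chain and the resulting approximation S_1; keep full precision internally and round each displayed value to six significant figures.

∫_8^24 ln(x) dx evaluates to 43.6378.
Endpoint term: (f(8) + f(24))/2 = (2.07944 + 3.17805)/2 = 2.62875.
So far: 46.2665.
k=1: B_{2}/(2)! × [f^{(1)}(24) − f^{(1)}(8)] = 1/12 × (0.0416667 − 0.125000) = -0.00694444.

S_1 ≈ 46.2596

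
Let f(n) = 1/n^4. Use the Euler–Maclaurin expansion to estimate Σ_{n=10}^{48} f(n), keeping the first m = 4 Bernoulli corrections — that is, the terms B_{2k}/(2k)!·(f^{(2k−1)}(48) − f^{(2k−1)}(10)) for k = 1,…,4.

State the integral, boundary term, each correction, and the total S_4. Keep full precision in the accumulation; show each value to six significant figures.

S_4 ≈ 0.000383729

Integral: ∫_10^48 1/x^4 dx = 0.000330319.
Endpoint term: (f(10) + f(48))/2 = (0.000100000 + 1.88380e-07)/2 = 5.00942e-05.
Running total after boundary: 0.000380413.
Order-1 term: 1/12 · (-1.56983e-08 − (-4.00000e-05)) = 3.33203e-06.
After k=1: 0.000383745.
Order-2 term: −1/720 · (-2.04406e-10 − (-1.20000e-05)) = -1.66664e-08.
After k=2: 0.000383729.
Order-3 term: 1/30240 · (-4.96819e-12 − (-6.72000e-06)) = 2.22222e-10.
After k=3: 0.000383729.
Order-4 term: −1/1209600 · (-1.94070e-13 − (-6.04800e-06)) = -5.00000e-12.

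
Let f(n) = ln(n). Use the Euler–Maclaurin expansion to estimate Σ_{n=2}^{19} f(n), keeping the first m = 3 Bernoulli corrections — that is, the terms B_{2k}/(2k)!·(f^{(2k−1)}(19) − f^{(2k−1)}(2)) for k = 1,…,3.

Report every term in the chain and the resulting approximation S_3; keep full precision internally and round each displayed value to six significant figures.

Integral: ∫_2^19 ln(x) dx = 37.5580.
Boundary: ½(f(2) + f(19)) = ½(0.693147 + 2.94444) = 1.81879.
Running total after boundary: 39.3768.
Order-1 term: 1/12 · (0.0526316 − 0.500000) = -0.0372807.
Running total after k=1: 39.3396.
Order-2 term: −1/720 · (0.000291588 − 0.250000) = 0.000346817.
Running total after k=2: 39.3399.
Order-3 term: 1/30240 · (9.69267e-06 − 0.750000) = -2.48013e-05.

S_3 ≈ 39.3399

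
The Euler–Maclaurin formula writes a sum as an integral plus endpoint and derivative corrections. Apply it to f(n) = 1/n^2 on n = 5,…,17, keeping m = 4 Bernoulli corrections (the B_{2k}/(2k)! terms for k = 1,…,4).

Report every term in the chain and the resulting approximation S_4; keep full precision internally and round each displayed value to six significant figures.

S_4 ≈ 0.164196

The integral term ∫_5^17 1/x^2 dx = 0.141176.
½[f(5) + f(17)] = ½[0.0400000 + 0.00346021] = 0.0217301.
Running total after boundary: 0.162907.
Correction k=1: B_{2}/2! · (f^{(1)}(17) − f^{(1)}(5)) = 1/12 · (-0.000407083 − (-0.0160000)) = 0.00129941.
After k=1: 0.164206.
Correction k=2: B_{4}/4! · (f^{(3)}(17) − f^{(3)}(5)) = −1/720 · (-1.69031e-05 − (-0.00768000)) = -1.06432e-05.
After k=2: 0.164195.
Correction k=3: B_{6}/6! · (f^{(5)}(17) − f^{(5)}(5)) = 1/30240 · (-1.75465e-06 − (-0.00921600)) = 3.04704e-07.
After k=3: 0.164196.
Correction k=4: B_{8}/8! · (f^{(7)}(17) − f^{(7)}(5)) = −1/1209600 · (-3.40001e-07 − (-0.0206438)) = -1.70664e-08.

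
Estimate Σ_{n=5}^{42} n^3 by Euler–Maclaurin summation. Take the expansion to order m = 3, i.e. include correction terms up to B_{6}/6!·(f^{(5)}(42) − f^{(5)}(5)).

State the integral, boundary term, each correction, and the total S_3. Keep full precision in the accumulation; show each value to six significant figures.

S_3 ≈ 815309

The integral term ∫_5^42 x^3 dx = 777768.
½[f(5) + f(42)] = ½[125.000 + 74088.0] = 37106.5.
So far: 814874.
Correction k=1: B_{2}/2! · (f^{(1)}(42) − f^{(1)}(5)) = 1/12 · (5292.00 − 75.0000) = 434.750.
Partial sum through k=1: 815309.
Correction k=2: B_{4}/4! · (f^{(3)}(42) − f^{(3)}(5)) = −1/720 · (6.00000 − 6.00000) = 0.00000.
Partial sum through k=2: 815309.
Correction k=3: B_{6}/6! · (f^{(5)}(42) − f^{(5)}(5)) = 1/30240 · (0.00000 − 0.00000) = 0.00000.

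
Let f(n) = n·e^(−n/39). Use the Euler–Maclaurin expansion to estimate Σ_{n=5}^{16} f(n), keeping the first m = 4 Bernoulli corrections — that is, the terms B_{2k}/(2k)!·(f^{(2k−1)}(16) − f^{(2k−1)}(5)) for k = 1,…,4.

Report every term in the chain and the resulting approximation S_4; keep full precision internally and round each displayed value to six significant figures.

S_4 ≈ 93.8296

∫_5^16 x·e^(−x/39) dx evaluates to 86.3539.
Boundary: ½(f(5) + f(16)) = ½(4.39836 + 10.6157) = 7.50702.
Integral + boundary = 93.8609.
Order-1 term: 1/12 · (0.391283 − 0.766894) = -0.0313009.
Partial sum through k=1: 93.8296.
Order-2 term: −1/720 · (0.00112968 − 0.00166091) = 7.37816e-07.
Partial sum through k=2: 93.8296.
Order-3 term: 1/30240 · (1.31631e-06 − 1.85247e-06) = -1.77303e-11.
Partial sum through k=3: 93.8296.
Order-4 term: −1/1209600 · (1.24254e-09 − 1.71792e-09) = 3.93012e-16.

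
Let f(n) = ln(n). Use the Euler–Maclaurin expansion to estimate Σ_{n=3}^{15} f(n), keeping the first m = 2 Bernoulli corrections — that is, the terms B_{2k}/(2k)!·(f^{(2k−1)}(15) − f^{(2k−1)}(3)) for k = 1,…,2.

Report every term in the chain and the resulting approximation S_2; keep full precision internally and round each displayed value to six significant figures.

S_2 ≈ 27.2061

Integral: ∫_3^15 ln(x) dx = 25.3249.
Boundary: ½(f(3) + f(15)) = ½(1.09861 + 2.70805) = 1.90333.
Integral + boundary = 27.2282.
Order-1 term: 1/12 · (0.0666667 − 0.333333) = -0.0222222.
Running total after k=1: 27.2060.
Order-2 term: −1/720 · (0.000592593 − 0.0740741) = 0.000102058.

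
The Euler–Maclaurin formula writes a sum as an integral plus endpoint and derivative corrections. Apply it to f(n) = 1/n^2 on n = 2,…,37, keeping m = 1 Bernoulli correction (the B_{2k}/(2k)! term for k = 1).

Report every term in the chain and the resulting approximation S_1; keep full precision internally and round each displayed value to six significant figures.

∫_2^37 1/x^2 dx evaluates to 0.472973.
½[f(2) + f(37)] = ½[0.250000 + 0.000730460] = 0.125365.
So far: 0.598338.
k=1: B_{2}/(2)! × [f^{(1)}(37) − f^{(1)}(2)] = 1/12 × (-3.94843e-05 − (-0.250000)) = 0.0208300.

S_1 ≈ 0.619168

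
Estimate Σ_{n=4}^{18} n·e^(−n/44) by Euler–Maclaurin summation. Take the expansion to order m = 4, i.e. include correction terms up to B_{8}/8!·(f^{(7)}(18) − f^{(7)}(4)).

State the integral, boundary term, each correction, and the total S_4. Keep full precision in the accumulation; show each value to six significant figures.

S_4 ≈ 124.152

Integral: ∫_4^18 x·e^(−x/44) dx = 116.384.
Boundary: ½(f(4) + f(18)) = ½(3.65240 + 11.9566) = 7.80449.
Integral + boundary = 124.189.
Correction k=1: B_{2}/2! · (f^{(1)}(18) − f^{(1)}(4)) = 1/12 · (0.392514 − 0.830092) = -0.0364648.
After k=1: 124.152.
Correction k=2: B_{4}/4! · (f^{(3)}(18) − f^{(3)}(4)) = −1/720 · (0.000888957 − 0.00137205) = 6.70965e-07.
After k=2: 124.152.
Correction k=3: B_{6}/6! · (f^{(5)}(18) − f^{(5)}(4)) = 1/30240 · (8.13621e-07 − 1.19594e-06) = -1.26428e-11.
After k=3: 124.152.
Correction k=4: B_{8}/8! · (f^{(7)}(18) − f^{(7)}(4)) = −1/1209600 · (6.03342e-10 − 8.69408e-10) = 2.19962e-16.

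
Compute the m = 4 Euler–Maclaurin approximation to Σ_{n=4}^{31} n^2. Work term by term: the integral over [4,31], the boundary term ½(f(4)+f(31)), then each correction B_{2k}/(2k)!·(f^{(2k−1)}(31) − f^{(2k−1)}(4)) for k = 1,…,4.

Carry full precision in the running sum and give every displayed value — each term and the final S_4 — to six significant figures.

S_4 ≈ 10402.0

The integral term ∫_4^31 x^2 dx = 9909.00.
½[f(4) + f(31)] = ½[16.0000 + 961.000] = 488.500.
Running total after boundary: 10397.5.
Order-1 term: 1/12 · (62.0000 − 8.00000) = 4.50000.
After k=1: 10402.0.
Order-2 term: −1/720 · (0.00000 − 0.00000) = 0.00000.
After k=2: 10402.0.
Order-3 term: 1/30240 · (0.00000 − 0.00000) = 0.00000.
After k=3: 10402.0.
Order-4 term: −1/1209600 · (0.00000 − 0.00000) = 0.00000.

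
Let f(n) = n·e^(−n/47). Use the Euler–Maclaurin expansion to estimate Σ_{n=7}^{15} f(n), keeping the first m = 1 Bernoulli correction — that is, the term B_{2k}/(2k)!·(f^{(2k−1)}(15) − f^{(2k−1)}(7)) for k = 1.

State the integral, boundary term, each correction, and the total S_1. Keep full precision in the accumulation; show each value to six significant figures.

S_1 ≈ 77.4486

Integral: ∫_7^15 x·e^(−x/47) dx = 69.0021.
Boundary: ½(f(7) + f(15)) = ½(6.03137 + 10.9015) = 8.46644.
Running total after boundary: 77.4685.
k=1: B_{2}/(2)! × [f^{(1)}(15) − f^{(1)}(7)] = 1/12 × (0.494820 − 0.733297) = -0.0198731.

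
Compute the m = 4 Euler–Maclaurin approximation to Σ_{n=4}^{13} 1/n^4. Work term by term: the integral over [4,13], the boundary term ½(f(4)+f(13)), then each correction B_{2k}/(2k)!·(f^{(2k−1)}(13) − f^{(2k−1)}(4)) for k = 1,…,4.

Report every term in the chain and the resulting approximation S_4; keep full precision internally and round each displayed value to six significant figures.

S_4 ≈ 0.00734242

∫_4^13 1/x^4 dx evaluates to 0.00505661.
½[f(4) + f(13)] = ½[0.00390625 + 3.50128e-05] = 0.00197063.
Running total after boundary: 0.00702724.
Order-1 term: 1/12 · (-1.07732e-05 − (-0.00390625)) = 0.000324623.
Running total after k=1: 0.00735187.
Order-2 term: −1/720 · (-1.91240e-06 − (-0.00732422)) = -1.01699e-05.
Running total after k=2: 0.00734170.
Order-3 term: 1/30240 · (-6.33693e-07 − (-0.0256348)) = 8.47690e-07.
Running total after k=3: 0.00734254.
Order-4 term: −1/1209600 · (-3.37470e-07 − (-0.144196)) = -1.19209e-07.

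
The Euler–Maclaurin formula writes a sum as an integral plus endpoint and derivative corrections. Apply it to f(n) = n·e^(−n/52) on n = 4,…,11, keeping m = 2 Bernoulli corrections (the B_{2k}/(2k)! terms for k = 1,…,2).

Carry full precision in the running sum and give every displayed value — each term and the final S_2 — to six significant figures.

S_2 ≈ 51.2921

Integral: ∫_4^11 x·e^(−x/52) dx = 45.0069.
Boundary: ½(f(4) + f(11)) = ½(3.70384 + 8.90272) = 6.30328.
Running total after boundary: 51.3102.
Correction k=1: B_{2}/2! · (f^{(1)}(11) − f^{(1)}(4)) = 1/12 · (0.638132 − 0.854733) = -0.0180501.
Running total after k=1: 51.2921.
Correction k=2: B_{4}/4! · (f^{(3)}(11) − f^{(3)}(4)) = −1/720 · (0.000834618 − 0.00100098) = 2.31061e-07.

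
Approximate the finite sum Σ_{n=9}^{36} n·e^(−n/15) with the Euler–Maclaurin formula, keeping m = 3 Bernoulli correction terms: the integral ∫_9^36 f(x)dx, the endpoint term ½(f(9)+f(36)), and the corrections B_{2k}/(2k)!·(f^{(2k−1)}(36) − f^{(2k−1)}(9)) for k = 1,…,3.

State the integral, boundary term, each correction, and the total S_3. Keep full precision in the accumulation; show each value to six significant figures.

S_3 ≈ 132.247

The integral term ∫_9^36 x·e^(−x/15) dx = 128.173.
Endpoint term: (f(9) + f(36))/2 = (4.93930 + 3.26585)/2 = 4.10258.
Running total after boundary: 132.276.
k=1: B_{2}/(2)! × [f^{(1)}(36) − f^{(1)}(9)] = 1/12 × (-0.127005 − 0.219525) = -0.0288775.
Running total after k=1: 132.247.
k=2: B_{4}/(4)! × [f^{(3)}(36) − f^{(3)}(9)] = −1/720 × (0.000241915 − 0.00585399) = 7.79455e-06.
Running total after k=2: 132.247.
k=3: B_{6}/(6)! × [f^{(5)}(36) − f^{(5)}(9)] = 1/30240 × (4.65909e-06 − 4.76992e-05) = -1.42328e-09.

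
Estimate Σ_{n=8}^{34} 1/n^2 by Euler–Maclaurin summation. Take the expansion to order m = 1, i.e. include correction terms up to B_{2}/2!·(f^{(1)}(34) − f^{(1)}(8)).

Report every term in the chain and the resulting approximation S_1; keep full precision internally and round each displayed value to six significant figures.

The integral term ∫_8^34 1/x^2 dx = 0.0955882.
Endpoint term: (f(8) + f(34))/2 = (0.0156250 + 0.000865052)/2 = 0.00824503.
Integral + boundary = 0.103833.
k=1: B_{2}/(2)! × [f^{(1)}(34) − f^{(1)}(8)] = 1/12 × (-5.08854e-05 − (-0.00390625)) = 0.000321280.

S_1 ≈ 0.104155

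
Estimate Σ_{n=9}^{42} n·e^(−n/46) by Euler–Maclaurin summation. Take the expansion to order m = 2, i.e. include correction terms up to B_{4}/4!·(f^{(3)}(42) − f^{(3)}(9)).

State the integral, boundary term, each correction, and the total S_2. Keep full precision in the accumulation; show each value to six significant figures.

S_2 ≈ 468.023

∫_9^42 x·e^(−x/46) dx evaluates to 455.948.
Boundary: ½(f(9) + f(42)) = ½(7.40068 + 16.8546) = 12.1277.
Integral + boundary = 468.076.
Order-1 term: 1/12 · (0.0348957 − 0.661414) = -0.0522098.
After k=1: 468.023.
Order-2 term: −1/720 · (0.000395793 − 0.00108980) = 9.63894e-07.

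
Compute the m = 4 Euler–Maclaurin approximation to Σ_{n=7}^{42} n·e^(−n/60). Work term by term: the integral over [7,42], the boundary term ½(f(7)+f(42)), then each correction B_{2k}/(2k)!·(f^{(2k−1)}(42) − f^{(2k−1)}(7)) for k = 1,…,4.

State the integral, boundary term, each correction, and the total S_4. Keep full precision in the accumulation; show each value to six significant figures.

S_4 ≈ 551.712

∫_7^42 x·e^(−x/60) dx evaluates to 538.223.
Endpoint term: (f(7) + f(42))/2 = (6.22917 + 20.8566)/2 = 13.5429.
So far: 551.766.
Correction k=1: B_{2}/2! · (f^{(1)}(42) − f^{(1)}(7)) = 1/12 · (0.148976 − 0.786062) = -0.0530906.
After k=1: 551.712.
Correction k=2: B_{4}/4! · (f^{(3)}(42) − f^{(3)}(7)) = −1/720 · (0.000317263 − 0.000712729) = 5.49259e-07.
After k=2: 551.712.
Correction k=3: B_{6}/6! · (f^{(5)}(42) − f^{(5)}(7)) = 1/30240 · (1.64762e-07 − 3.35308e-07) = -5.63974e-12.
After k=3: 551.712.
Correction k=4: B_{8}/8! · (f^{(7)}(42) − f^{(7)}(7)) = −1/1209600 · (6.70543e-11 − 1.31288e-10) = 5.31029e-17.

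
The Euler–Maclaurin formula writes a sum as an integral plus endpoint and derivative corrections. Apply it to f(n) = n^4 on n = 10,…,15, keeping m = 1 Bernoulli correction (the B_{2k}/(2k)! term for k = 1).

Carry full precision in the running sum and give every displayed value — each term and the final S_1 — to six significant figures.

S_1 ≈ 162979

The integral term ∫_10^15 x^4 dx = 131875.
Boundary: ½(f(10) + f(15)) = ½(10000.0 + 50625.0) = 30312.5.
Running total after boundary: 162188.
Order-1 term: 1/12 · (13500.0 − 4000.00) = 791.667.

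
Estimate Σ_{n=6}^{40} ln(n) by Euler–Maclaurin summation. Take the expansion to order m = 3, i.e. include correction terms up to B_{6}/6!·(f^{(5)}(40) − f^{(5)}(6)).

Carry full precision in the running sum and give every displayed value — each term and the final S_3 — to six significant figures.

Integral: ∫_6^40 ln(x) dx = 102.805.
½[f(6) + f(40)] = ½[1.79176 + 3.68888] = 2.74032.
So far: 105.545.
Correction k=1: B_{2}/2! · (f^{(1)}(40) − f^{(1)}(6)) = 1/12 · (0.0250000 − 0.166667) = -0.0118056.
After k=1: 105.533.
Correction k=2: B_{4}/4! · (f^{(3)}(40) − f^{(3)}(6)) = −1/720 · (3.12500e-05 − 0.00925926) = 1.28167e-05.
After k=2: 105.533.
Correction k=3: B_{6}/6! · (f^{(5)}(40) − f^{(5)}(6)) = 1/30240 · (2.34375e-07 − 0.00308642) = -1.02056e-07.

S_3 ≈ 105.533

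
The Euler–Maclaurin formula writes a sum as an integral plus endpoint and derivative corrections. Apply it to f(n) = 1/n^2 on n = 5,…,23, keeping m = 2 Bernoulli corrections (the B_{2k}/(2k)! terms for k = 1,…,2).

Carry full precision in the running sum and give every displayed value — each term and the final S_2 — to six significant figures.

∫_5^23 1/x^2 dx evaluates to 0.156522.
½[f(5) + f(23)] = ½[0.0400000 + 0.00189036] = 0.0209452.
Integral + boundary = 0.177467.
k=1: B_{2}/(2)! × [f^{(1)}(23) − f^{(1)}(5)] = 1/12 × (-0.000164379 − (-0.0160000)) = 0.00131964.
Partial sum through k=1: 0.178787.
k=2: B_{4}/(4)! × [f^{(3)}(23) − f^{(3)}(5)] = −1/720 × (-3.72883e-06 − (-0.00768000)) = -1.06615e-05.

S_2 ≈ 0.178776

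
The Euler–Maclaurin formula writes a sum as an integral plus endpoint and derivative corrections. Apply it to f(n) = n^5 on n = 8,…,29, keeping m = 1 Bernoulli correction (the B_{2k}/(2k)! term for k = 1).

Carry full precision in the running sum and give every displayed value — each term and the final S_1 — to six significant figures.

S_1 ≈ 1.09658e+08

Integral: ∫_8^29 x^5 dx = 9.90935e+07.
Endpoint term: (f(8) + f(29))/2 = (32768.0 + 2.05111e+07)/2 = 1.02720e+07.
So far: 1.09365e+08.
k=1: B_{2}/(2)! × [f^{(1)}(29) − f^{(1)}(8)] = 1/12 × (3.53640e+06 − 20480.0) = 292994.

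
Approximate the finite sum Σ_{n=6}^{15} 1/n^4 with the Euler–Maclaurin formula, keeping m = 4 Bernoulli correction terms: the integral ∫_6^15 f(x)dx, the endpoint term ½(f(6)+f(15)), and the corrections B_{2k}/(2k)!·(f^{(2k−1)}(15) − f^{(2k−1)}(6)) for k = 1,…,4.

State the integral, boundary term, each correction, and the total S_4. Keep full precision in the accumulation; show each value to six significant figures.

The integral term ∫_6^15 1/x^4 dx = 0.00144444.
Endpoint term: (f(6) + f(15))/2 = (0.000771605 + 1.97531e-05)/2 = 0.000395679.
Integral + boundary = 0.00184012.
Order-1 term: 1/12 · (-5.26749e-06 − (-0.000514403)) = 4.24280e-05.
After k=1: 0.00188255.
Order-2 term: −1/720 · (-7.02332e-07 − (-0.000428669)) = -5.94399e-07.
After k=2: 0.00188196.
Order-3 term: 1/30240 · (-1.74803e-07 − (-0.000666819)) = 2.20451e-08.
After k=3: 0.00188198.
Order-4 term: −1/1209600 · (-6.99210e-08 − (-0.00166705)) = -1.37812e-09.

S_4 ≈ 0.00188198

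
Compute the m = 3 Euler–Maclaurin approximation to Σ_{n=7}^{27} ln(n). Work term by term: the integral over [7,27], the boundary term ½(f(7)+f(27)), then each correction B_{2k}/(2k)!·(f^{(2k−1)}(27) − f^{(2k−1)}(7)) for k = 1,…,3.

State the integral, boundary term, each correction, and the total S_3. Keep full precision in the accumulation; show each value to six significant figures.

S_3 ≈ 57.9783

The integral term ∫_7^27 ln(x) dx = 55.3662.
Endpoint term: (f(7) + f(27))/2 = (1.94591 + 3.29584)/2 = 2.62087.
So far: 57.9871.
Correction k=1: B_{2}/2! · (f^{(1)}(27) − f^{(1)}(7)) = 1/12 · (0.0370370 − 0.142857) = -0.00881834.
Running total after k=1: 57.9783.
Correction k=2: B_{4}/4! · (f^{(3)}(27) − f^{(3)}(7)) = −1/720 · (0.000101611 − 0.00583090) = 7.95735e-06.
Running total after k=2: 57.9783.
Correction k=3: B_{6}/6! · (f^{(5)}(27) − f^{(5)}(7)) = 1/30240 · (1.67260e-06 − 0.00142798) = -4.71661e-08.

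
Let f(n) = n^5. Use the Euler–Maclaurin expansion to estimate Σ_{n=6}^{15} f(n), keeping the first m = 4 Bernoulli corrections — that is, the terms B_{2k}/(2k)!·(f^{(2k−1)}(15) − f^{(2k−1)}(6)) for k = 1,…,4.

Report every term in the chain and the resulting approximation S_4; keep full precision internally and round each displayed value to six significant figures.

S_4 ≈ 2.29478e+06

∫_6^15 x^5 dx evaluates to 1.89066e+06.
½[f(6) + f(15)] = ½[7776.00 + 759375] = 383576.
So far: 2.27424e+06.
k=1: B_{2}/(2)! × [f^{(1)}(15) − f^{(1)}(6)] = 1/12 × (253125 − 6480.00) = 20553.8.
After k=1: 2.29479e+06.
k=2: B_{4}/(4)! × [f^{(3)}(15) − f^{(3)}(6)] = −1/720 × (13500.0 − 2160.00) = -15.7500.
After k=2: 2.29478e+06.
k=3: B_{6}/(6)! × [f^{(5)}(15) − f^{(5)}(6)] = 1/30240 × (120.000 − 120.000) = 0.00000.
After k=3: 2.29478e+06.
k=4: B_{8}/(8)! × [f^{(7)}(15) − f^{(7)}(6)] = −1/1209600 × (0.00000 − 0.00000) = 0.00000.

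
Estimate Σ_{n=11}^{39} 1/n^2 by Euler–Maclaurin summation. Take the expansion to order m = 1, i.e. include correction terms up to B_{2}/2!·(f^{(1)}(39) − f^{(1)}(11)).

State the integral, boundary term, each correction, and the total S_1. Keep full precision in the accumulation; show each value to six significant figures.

Integral: ∫_11^39 1/x^2 dx = 0.0652681.
Boundary: ½(f(11) + f(39)) = ½(0.00826446 + 0.000657462) = 0.00446096.
Running total after boundary: 0.0697290.
Correction k=1: B_{2}/2! · (f^{(1)}(39) − f^{(1)}(11)) = 1/12 · (-3.37160e-05 − (-0.00150263)) = 0.000122409.

S_1 ≈ 0.0698514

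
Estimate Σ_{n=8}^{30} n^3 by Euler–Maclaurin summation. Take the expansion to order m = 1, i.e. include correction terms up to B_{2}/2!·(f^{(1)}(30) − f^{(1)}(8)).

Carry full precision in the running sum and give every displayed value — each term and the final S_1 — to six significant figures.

The integral term ∫_8^30 x^3 dx = 201476.
Endpoint term: (f(8) + f(30))/2 = (512.000 + 27000.0)/2 = 13756.0.
Running total after boundary: 215232.
Correction k=1: B_{2}/2! · (f^{(1)}(30) − f^{(1)}(8)) = 1/12 · (2700.00 − 192.000) = 209.000.

S_1 ≈ 215441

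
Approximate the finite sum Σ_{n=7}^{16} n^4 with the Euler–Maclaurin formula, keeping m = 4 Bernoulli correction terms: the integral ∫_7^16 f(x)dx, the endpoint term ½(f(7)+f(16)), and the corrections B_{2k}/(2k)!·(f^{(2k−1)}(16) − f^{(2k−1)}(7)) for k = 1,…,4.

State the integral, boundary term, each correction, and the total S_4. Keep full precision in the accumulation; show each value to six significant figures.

∫_7^16 x^4 dx evaluates to 206354.
Boundary: ½(f(7) + f(16)) = ½(2401.00 + 65536.0) = 33968.5.
Running total after boundary: 240322.
Order-1 term: 1/12 · (16384.0 − 1372.00) = 1251.00.
Partial sum through k=1: 241573.
Order-2 term: −1/720 · (384.000 − 168.000) = -0.300000.
Partial sum through k=2: 241573.
Order-3 term: 1/30240 · (0.00000 − 0.00000) = 0.00000.
Partial sum through k=3: 241573.
Order-4 term: −1/1209600 · (0.00000 − 0.00000) = 0.00000.

S_4 ≈ 241573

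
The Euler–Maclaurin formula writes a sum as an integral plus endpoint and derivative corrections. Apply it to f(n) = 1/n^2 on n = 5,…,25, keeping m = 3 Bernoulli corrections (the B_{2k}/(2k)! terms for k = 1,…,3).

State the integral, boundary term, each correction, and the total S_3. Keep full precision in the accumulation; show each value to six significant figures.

S_3 ≈ 0.182112

The integral term ∫_5^25 1/x^2 dx = 0.160000.
Endpoint term: (f(5) + f(25))/2 = (0.0400000 + 0.00160000)/2 = 0.0208000.
So far: 0.180800.
Order-1 term: 1/12 · (-0.000128000 − (-0.0160000)) = 0.00132267.
After k=1: 0.182123.
Order-2 term: −1/720 · (-2.45760e-06 − (-0.00768000)) = -1.06633e-05.
After k=2: 0.182112.
Order-3 term: 1/30240 · (-1.17965e-07 − (-0.00921600)) = 3.04758e-07.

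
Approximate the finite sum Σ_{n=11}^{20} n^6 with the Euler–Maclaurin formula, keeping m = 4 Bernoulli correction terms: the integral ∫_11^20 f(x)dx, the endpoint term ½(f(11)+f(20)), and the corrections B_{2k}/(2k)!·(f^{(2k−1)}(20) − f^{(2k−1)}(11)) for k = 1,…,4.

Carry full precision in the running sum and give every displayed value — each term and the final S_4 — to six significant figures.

S_4 ≈ 2.14477e+08

∫_11^20 x^6 dx evaluates to 1.80073e+08.
½[f(11) + f(20)] = ½[1.77156e+06 + 6.40000e+07] = 3.28858e+07.
So far: 2.12959e+08.
k=1: B_{2}/(2)! × [f^{(1)}(20) − f^{(1)}(11)] = 1/12 × (1.92000e+07 − 966306) = 1.51947e+06.
Partial sum through k=1: 2.14479e+08.
k=2: B_{4}/(4)! × [f^{(3)}(20) − f^{(3)}(11)] = −1/720 × (960000 − 159720) = -1111.50.
Partial sum through k=2: 2.14477e+08.
k=3: B_{6}/(6)! × [f^{(5)}(20) − f^{(5)}(11)] = 1/30240 × (14400.0 − 7920.00) = 0.214286.
Partial sum through k=3: 2.14477e+08.
k=4: B_{8}/(8)! × [f^{(7)}(20) − f^{(7)}(11)] = −1/1209600 × (0.00000 − 0.00000) = 0.00000.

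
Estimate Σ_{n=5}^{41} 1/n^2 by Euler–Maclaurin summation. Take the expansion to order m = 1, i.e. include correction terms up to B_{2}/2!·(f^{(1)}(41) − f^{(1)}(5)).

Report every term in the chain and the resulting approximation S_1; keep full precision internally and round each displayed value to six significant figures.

∫_5^41 1/x^2 dx evaluates to 0.175610.
Endpoint term: (f(5) + f(41))/2 = (0.0400000 + 0.000594884)/2 = 0.0202974.
Running total after boundary: 0.195907.
Order-1 term: 1/12 · (-2.90187e-05 − (-0.0160000)) = 0.00133092.

S_1 ≈ 0.197238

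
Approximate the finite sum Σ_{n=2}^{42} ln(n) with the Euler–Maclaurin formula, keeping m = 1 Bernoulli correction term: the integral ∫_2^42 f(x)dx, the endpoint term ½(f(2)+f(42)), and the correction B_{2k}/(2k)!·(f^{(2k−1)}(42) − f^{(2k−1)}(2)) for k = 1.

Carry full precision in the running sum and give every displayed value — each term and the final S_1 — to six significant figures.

S_1 ≈ 117.772

The integral term ∫_2^42 ln(x) dx = 115.596.
½[f(2) + f(42)] = ½[0.693147 + 3.73767] = 2.21541.
So far: 117.811.
Correction k=1: B_{2}/2! · (f^{(1)}(42) − f^{(1)}(2)) = 1/12 · (0.0238095 − 0.500000) = -0.0396825.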